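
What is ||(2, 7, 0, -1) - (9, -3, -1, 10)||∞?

max(|x_i - y_i|) = max(|2 - 9|, |7 - (-3)|, |0 - (-1)|, |-1 - 10|) = max(7, 10, 1, 11) = 11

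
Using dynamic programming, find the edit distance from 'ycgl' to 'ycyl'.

Let D[i][j] be the edit distance between the first i characters of 'ycgl' and the first j characters of 'ycyl', with D[i][0] = i, D[0][j] = j, and D[i][j] = D[i-1][j-1] if the characters match, else 1 + min(D[i-1][j], D[i][j-1], D[i-1][j-1]). Filling the table (rows: prefixes of 'ycgl', columns: prefixes of 'ycyl'):
     ε  y  c  y  l
  ε  0  1  2  3  4
  y  1  0  1  2  3
  c  2  1  0  1  2
  g  3  2  1  1  2
  l  4  3  2  2  1
The bottom-right entry gives D[4][4] = 1, so no sequence of fewer than 1 edit works. Backtracking through the table gives one optimal edit sequence (1 edit):
  ycgl → ycyl (sub g→y @3)
Edit distance = 1.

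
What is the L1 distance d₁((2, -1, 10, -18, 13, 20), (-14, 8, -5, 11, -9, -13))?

Σ|x_i - y_i| = |2 - (-14)| + |-1 - 8| + |10 - (-5)| + |-18 - 11| + |13 - (-9)| + |20 - (-13)| = 16 + 9 + 15 + 29 + 22 + 33 = 124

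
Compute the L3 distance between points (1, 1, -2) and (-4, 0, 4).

(Σ|x_i - y_i|^3)^(1/3) = (|1 - (-4)|^3 + |1 - 0|^3 + |-2 - 4|^3)^(1/3)
= (5^3 + 1^3 + 6^3)^(1/3) = (125 + 1 + 216)^(1/3) = (342)^(1/3) ≈ 6.9932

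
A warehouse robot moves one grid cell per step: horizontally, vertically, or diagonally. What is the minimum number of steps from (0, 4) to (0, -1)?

max(|x_i - y_i|) = max(|0 - 0|, |4 - (-1)|) = max(0, 5) = 5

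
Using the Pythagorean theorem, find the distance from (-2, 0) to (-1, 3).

√(Σ(x_i - y_i)²) = √((-2 - (-1))² + (0 - 3)²)
= √((-1)² + (-3)²) = √(1 + 9) = √10 ≈ 3.1623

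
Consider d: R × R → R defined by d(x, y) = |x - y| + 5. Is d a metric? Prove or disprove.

No. d fails identity of indiscernibles (specifically d(x,x) = 0): d(-4, -4) = |-4 - (-4)| + 5 = 0 + 5 = 5 ≠ 0.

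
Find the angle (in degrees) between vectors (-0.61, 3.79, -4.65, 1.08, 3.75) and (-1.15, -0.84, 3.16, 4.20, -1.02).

With u = (-0.61, 3.79, -4.65, 1.08, 3.75), v = (-1.15, -0.84, 3.16, 4.20, -1.02):
u·v = (-0.61)·(-1.15) + 3.79·(-0.84) + (-4.65)·3.16 + 1.08·4.2 + 3.75·(-1.02) = 0.7015 + (-3.1836) + (-14.694) + 4.536 + (-3.825) = -16.4651.
|u| = √((-0.61)² + 3.79² + (-4.65)² + 1.08² + 3.75²) = √(0.3721 + 14.3641 + 21.6225 + 1.1664 + 14.0625) = √51.5876, |v| = √((-1.15)² + (-0.84)² + 3.16² + 4.2² + (-1.02)²) = √(1.3225 + 0.7056 + 9.9856 + 17.64 + 1.0404) = √30.6941.
cos θ = (u·v)/(|u||v|) = -16.4651/(√51.5876·√30.6941) ≈ -0.413775
θ = arccos(-0.413775) ≈ 114.44°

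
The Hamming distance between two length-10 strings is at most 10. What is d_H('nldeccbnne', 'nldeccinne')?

Differing positions: 7. Hamming distance = 1. The maximum possible Hamming distance for length-10 strings is 10, so d_H/10 = 1/10 = 0.1.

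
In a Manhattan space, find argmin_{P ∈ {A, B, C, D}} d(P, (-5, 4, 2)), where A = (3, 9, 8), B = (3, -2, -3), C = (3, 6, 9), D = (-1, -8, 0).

Distances: d(A) = 19, d(B) = 19, d(C) = 17, d(D) = 18. Nearest: C = (3, 6, 9) with distance 17.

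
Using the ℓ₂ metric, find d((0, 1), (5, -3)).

√(Σ(x_i - y_i)²) = √((0 - 5)² + (1 - (-3))²)
= √((-5)² + 4²) = √(25 + 16) = √41 ≈ 6.4031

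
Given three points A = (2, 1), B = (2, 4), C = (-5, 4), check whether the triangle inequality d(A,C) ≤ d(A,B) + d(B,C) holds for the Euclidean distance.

d(A,B) = √(0² + 3²) = √9 = 3, d(B,C) = √(7² + 0²) = √49 = 7, d(A,C) = √(7² + 3²) = √58 ≈ 7.6158.
d(A,C) ≈ 7.6158 ≤ 3 + 7 = 10. Triangle inequality is satisfied.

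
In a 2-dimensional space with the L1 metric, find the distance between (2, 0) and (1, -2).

Σ|x_i - y_i| = |2 - 1| + |0 - (-2)| = 1 + 2 = 3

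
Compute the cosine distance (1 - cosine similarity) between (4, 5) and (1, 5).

With u = (4, 5), v = (1, 5):
u·v = 4·1 + 5·5 = 4 + 25 = 29.
|u| = √(4² + 5²) = √41, |v| = √(1² + 5²) = √26, so |u||v| = √(41·26) = √1066.
cos θ = (u·v)/(|u||v|) = 29/√1066 ≈ 0.8882
Cosine distance = 1 - cos θ ≈ 1 - 0.8882 = 0.1118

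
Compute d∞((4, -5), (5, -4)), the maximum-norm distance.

max(|x_i - y_i|) = max(|4 - 5|, |-5 - (-4)|) = max(1, 1) = 1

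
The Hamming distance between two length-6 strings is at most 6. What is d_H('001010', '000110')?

Differing positions: 3, 4. Hamming distance = 2. The maximum possible Hamming distance for length-6 strings is 6, so d_H/6 = 2/6 ≈ 0.3333.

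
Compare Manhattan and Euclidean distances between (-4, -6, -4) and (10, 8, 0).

L1 = |-4 - 10| + |-6 - 8| + |-4 - 0| = 14 + 14 + 4 = 32
L2 = √(14² + 14² + 4²) = √408 ≈ 20.199
L1 ≥ L2 always (equality iff movement is along one axis); L1 > L2 here.
Ratio L1/L2 = 32/√408 ≈ 1.5842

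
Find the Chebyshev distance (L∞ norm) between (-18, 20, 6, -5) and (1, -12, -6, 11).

max(|x_i - y_i|) = max(|-18 - 1|, |20 - (-12)|, |6 - (-6)|, |-5 - 11|) = max(19, 32, 12, 16) = 32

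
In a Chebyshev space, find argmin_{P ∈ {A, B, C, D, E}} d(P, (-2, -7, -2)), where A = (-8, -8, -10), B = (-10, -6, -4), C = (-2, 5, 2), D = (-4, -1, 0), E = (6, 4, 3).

Distances: d(A) = 8, d(B) = 8, d(C) = 12, d(D) = 6, d(E) = 11. Nearest: D = (-4, -1, 0) with distance 6.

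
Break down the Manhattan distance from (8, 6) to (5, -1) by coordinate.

Σ|x_i - y_i| = |8 - 5| + |6 - (-1)| = 3 + 7 = 10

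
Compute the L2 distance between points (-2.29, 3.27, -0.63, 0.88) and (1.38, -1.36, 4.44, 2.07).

(Σ|x_i - y_i|^2)^(1/2) = (|-2.29 - 1.38|^2 + |3.27 - (-1.36)|^2 + |-0.63 - 4.44|^2 + |0.88 - 2.07|^2)^(1/2)
= (3.67^2 + 4.63^2 + 5.07^2 + 1.19^2)^(1/2) = (13.4689 + 21.4369 + 25.7049 + 1.4161)^(1/2) = (62.0268)^(1/2) ≈ 7.8757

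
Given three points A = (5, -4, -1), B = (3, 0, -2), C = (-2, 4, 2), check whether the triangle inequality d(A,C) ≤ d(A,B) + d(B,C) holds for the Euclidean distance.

d(A,B) = √(2² + 4² + 1²) = √21 ≈ 4.5826, d(B,C) = √(5² + 4² + 4²) = √57 ≈ 7.5498, d(A,C) = √(7² + 8² + 3²) = √122 ≈ 11.0454.
d(A,C) ≈ 11.0454 ≤ 4.5826 + 7.5498 = 12.1324. Triangle inequality is satisfied.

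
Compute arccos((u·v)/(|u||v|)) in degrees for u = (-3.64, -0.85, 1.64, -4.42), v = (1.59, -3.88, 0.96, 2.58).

With u = (-3.64, -0.85, 1.64, -4.42), v = (1.59, -3.88, 0.96, 2.58):
u·v = (-3.64)·1.59 + (-0.85)·(-3.88) + 1.64·0.96 + (-4.42)·2.58 = (-5.7876) + 3.298 + 1.5744 + (-11.4036) = -12.3188.
|u| = √((-3.64)² + (-0.85)² + 1.64² + (-4.42)²) = √(13.2496 + 0.7225 + 2.6896 + 19.5364) = √36.1981, |v| = √(1.59² + (-3.88)² + 0.96² + 2.58²) = √(2.5281 + 15.0544 + 0.9216 + 6.6564) = √25.1605.
cos θ = (u·v)/(|u||v|) = -12.3188/(√36.1981·√25.1605) ≈ -0.408193
θ = arccos(-0.408193) ≈ 114.09°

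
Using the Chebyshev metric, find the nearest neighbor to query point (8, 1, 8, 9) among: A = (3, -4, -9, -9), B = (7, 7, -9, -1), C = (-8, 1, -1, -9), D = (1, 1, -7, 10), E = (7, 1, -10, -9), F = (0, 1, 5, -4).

Distances: d(A) = 18, d(B) = 17, d(C) = 18, d(D) = 15, d(E) = 18, d(F) = 13. Nearest: F = (0, 1, 5, -4) with distance 13.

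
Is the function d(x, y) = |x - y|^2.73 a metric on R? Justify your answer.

No. d(x,y) = |x-y|^2.73 fails the triangle inequality since p = 2.73 > 1. Counterexample: x = 1, y = 5, z = 11. d(x,z) = |1 - 11|^2.73 = 10^2.73 ≈ 537.0318, but d(x,y) + d(y,z) = 4^2.73 + 6^2.73 ≈ 44.0173 + 133.1536 = 177.1709. Since 537.0318 > 177.1709, the triangle inequality is violated.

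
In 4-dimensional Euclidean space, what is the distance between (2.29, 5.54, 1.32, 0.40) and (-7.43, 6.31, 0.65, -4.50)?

√(Σ(x_i - y_i)²) = √((2.29 - (-7.43))² + (5.54 - 6.31)² + (1.32 - 0.65)² + (0.4 - (-4.5))²)
= √(9.72² + (-0.77)² + 0.67² + 4.9²) = √(94.4784 + 0.5929 + 0.4489 + 24.01) = √119.5302 ≈ 10.933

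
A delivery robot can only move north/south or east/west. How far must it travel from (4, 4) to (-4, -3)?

Σ|x_i - y_i| = |4 - (-4)| + |4 - (-3)| = 8 + 7 = 15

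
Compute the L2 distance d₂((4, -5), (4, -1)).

√(Σ(x_i - y_i)²) = √((4 - 4)² + (-5 - (-1))²)
= √(0² + (-4)²) = √(0 + 16) = √16 = 4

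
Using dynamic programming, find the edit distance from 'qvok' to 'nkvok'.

Let D[i][j] be the edit distance between the first i characters of 'qvok' and the first j characters of 'nkvok', with D[i][0] = i, D[0][j] = j, and D[i][j] = D[i-1][j-1] if the characters match, else 1 + min(D[i-1][j], D[i][j-1], D[i-1][j-1]). Filling the table (rows: prefixes of 'qvok', columns: prefixes of 'nkvok'):
     ε  n  k  v  o  k
  ε  0  1  2  3  4  5
  q  1  1  2  3  4  5
  v  2  2  2  2  3  4
  o  3  3  3  3  2  3
  k  4  4  3  4  3  2
The bottom-right entry gives D[4][5] = 2, so no sequence of fewer than 2 edits works. Backtracking through the table gives one optimal edit sequence (2 edits):
  qvok → nqvok (ins n @1)
  nqvok → nkvok (sub q→k @2)
Edit distance = 2.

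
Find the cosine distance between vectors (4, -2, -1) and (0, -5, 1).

With u = (4, -2, -1), v = (0, -5, 1):
u·v = 4·0 + (-2)·(-5) + (-1)·1 = 0 + 10 + (-1) = 9.
|u| = √(4² + (-2)² + (-1)²) = √21, |v| = √(0² + (-5)² + 1²) = √26, so |u||v| = √(21·26) = √546.
cos θ = (u·v)/(|u||v|) = 9/√546 ≈ 0.3852
Cosine distance = 1 - cos θ ≈ 1 - 0.3852 = 0.6148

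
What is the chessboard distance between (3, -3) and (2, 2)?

max(|x_i - y_i|) = max(|3 - 2|, |-3 - 2|) = max(1, 5) = 5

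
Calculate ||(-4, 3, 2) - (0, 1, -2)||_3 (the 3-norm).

(Σ|x_i - y_i|^3)^(1/3) = (|-4 - 0|^3 + |3 - 1|^3 + |2 - (-2)|^3)^(1/3)
= (4^3 + 2^3 + 4^3)^(1/3) = (64 + 8 + 64)^(1/3) = (136)^(1/3) ≈ 5.1426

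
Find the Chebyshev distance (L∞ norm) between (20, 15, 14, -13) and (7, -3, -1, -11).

max(|x_i - y_i|) = max(|20 - 7|, |15 - (-3)|, |14 - (-1)|, |-13 - (-11)|) = max(13, 18, 15, 2) = 18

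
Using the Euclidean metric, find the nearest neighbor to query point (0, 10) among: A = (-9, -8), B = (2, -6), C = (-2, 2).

Distances: d(A) ≈ 20.1246, d(B) ≈ 16.1245, d(C) ≈ 8.2462. Nearest: C = (-2, 2) with distance 8.2462.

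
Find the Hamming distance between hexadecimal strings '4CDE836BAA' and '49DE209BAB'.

Differing positions: 2, 5, 6, 7, 10. Hamming distance = 5.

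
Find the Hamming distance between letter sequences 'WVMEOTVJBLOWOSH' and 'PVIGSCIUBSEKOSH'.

Differing positions: 1, 3, 4, 5, 6, 7, 8, 10, 11, 12. Hamming distance = 10.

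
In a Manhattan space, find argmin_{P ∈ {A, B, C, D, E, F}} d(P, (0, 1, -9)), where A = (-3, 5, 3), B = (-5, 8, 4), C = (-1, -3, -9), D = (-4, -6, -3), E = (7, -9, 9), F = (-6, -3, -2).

Distances: d(A) = 19, d(B) = 25, d(C) = 5, d(D) = 17, d(E) = 35, d(F) = 17. Nearest: C = (-1, -3, -9) with distance 5.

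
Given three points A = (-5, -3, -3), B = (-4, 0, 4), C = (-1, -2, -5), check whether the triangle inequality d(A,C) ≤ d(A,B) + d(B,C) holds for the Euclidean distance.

d(A,B) = √(1² + 3² + 7²) = √59 ≈ 7.6811, d(B,C) = √(3² + 2² + 9²) = √94 ≈ 9.6954, d(A,C) = √(4² + 1² + 2²) = √21 ≈ 4.5826.
d(A,C) ≈ 4.5826 ≤ 7.6811 + 9.6954 = 17.3765. Triangle inequality is satisfied.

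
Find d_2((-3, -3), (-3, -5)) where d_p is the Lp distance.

(Σ|x_i - y_i|^2)^(1/2) = (|-3 - (-3)|^2 + |-3 - (-5)|^2)^(1/2)
= (0^2 + 2^2)^(1/2) = (0 + 4)^(1/2) = (4)^(1/2) = 2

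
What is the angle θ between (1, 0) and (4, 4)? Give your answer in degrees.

With u = (1, 0), v = (4, 4):
u·v = 1·4 + 0·4 = 4 + 0 = 4.
|u| = √(1² + 0²) = √1, |v| = √(4² + 4²) = √32, so |u||v| = √(1·32) = √32.
cos θ = (u·v)/(|u||v|) = 4/√32 ≈ 0.707107
θ = arccos(0.707107) ≈ 45°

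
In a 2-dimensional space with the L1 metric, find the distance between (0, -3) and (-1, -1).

Σ|x_i - y_i| = |0 - (-1)| + |-3 - (-1)| = 1 + 2 = 3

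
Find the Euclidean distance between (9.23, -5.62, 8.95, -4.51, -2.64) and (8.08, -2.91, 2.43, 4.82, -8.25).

√(Σ(x_i - y_i)²) = √((9.23 - 8.08)² + (-5.62 - (-2.91))² + (8.95 - 2.43)² + (-4.51 - 4.82)² + (-2.64 - (-8.25))²)
= √(1.15² + (-2.71)² + 6.52² + (-9.33)² + 5.61²) = √(1.3225 + 7.3441 + 42.5104 + 87.0489 + 31.4721) = √169.698 ≈ 13.0268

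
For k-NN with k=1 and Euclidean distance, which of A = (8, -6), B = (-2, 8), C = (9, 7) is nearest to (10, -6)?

Distances: d(A) = 2, d(B) ≈ 18.4391, d(C) ≈ 13.0384. Nearest: A = (8, -6) with distance 2.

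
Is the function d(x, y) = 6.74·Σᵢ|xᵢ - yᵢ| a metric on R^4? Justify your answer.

Yes. The L1 (Manhattan) norm induces a metric on R^4, and multiplying a metric by a positive constant 6.74 > 0 preserves all four axioms: non-negativity (6.74·||x-y|| ≥ 0), identity (6.74·||x-y|| = 0 ⟺ ||x-y|| = 0 ⟺ x = y), symmetry (||x-y|| = ||y-x||), and the triangle inequality (6.74·||x-z|| ≤ 6.74·||x-y|| + 6.74·||y-z||). So d is a metric.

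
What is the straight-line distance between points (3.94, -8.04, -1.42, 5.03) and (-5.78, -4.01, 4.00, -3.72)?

√(Σ(x_i - y_i)²) = √((3.94 - (-5.78))² + (-8.04 - (-4.01))² + (-1.42 - 4)² + (5.03 - (-3.72))²)
= √(9.72² + (-4.03)² + (-5.42)² + 8.75²) = √(94.4784 + 16.2409 + 29.3764 + 76.5625) = √216.6582 ≈ 14.7193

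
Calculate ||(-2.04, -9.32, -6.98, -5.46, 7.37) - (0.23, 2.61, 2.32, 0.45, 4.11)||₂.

√(Σ(x_i - y_i)²) = √((-2.04 - 0.23)² + (-9.32 - 2.61)² + (-6.98 - 2.32)² + (-5.46 - 0.45)² + (7.37 - 4.11)²)
= √((-2.27)² + (-11.93)² + (-9.3)² + (-5.91)² + 3.26²) = √(5.1529 + 142.3249 + 86.49 + 34.9281 + 10.6276) = √279.5235 ≈ 16.719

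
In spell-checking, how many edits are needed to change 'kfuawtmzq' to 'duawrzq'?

Let D[i][j] be the edit distance between the first i characters of 'kfuawtmzq' and the first j characters of 'duawrzq', with D[i][0] = i, D[0][j] = j, and D[i][j] = D[i-1][j-1] if the characters match, else 1 + min(D[i-1][j], D[i][j-1], D[i-1][j-1]). Filling the table (rows: prefixes of 'kfuawtmzq', columns: prefixes of 'duawrzq'):
     ε  d  u  a  w  r  z  q
  ε  0  1  2  3  4  5  6  7
  k  1  1  2  3  4  5  6  7
  f  2  2  2  3  4  5  6  7
  u  3  3  2  3  4  5  6  7
  a  4  4  3  2  3  4  5  6
  w  5  5  4  3  2  3  4  5
  t  6  6  5  4  3  3  4  5
  m  7  7  6  5  4  4  4  5
  z  8  8  7  6  5  5  4  5
  q  9  9  8  7  6  6  5  4
The bottom-right entry gives D[9][7] = 4, so no sequence of fewer than 4 edits works. Backtracking through the table gives one optimal edit sequence (4 edits):
  kfuawtmzq → fuawtmzq (del k @1)
  fuawtmzq → duawtmzq (sub f→d @1)
  duawtmzq → duawmzq (del t @5)
  duawmzq → duawrzq (sub m→r @5)
Edit distance = 4.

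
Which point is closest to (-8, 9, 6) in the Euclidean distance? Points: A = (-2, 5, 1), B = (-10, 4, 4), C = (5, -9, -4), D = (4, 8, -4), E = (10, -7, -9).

Distances: d(A) ≈ 8.775, d(B) ≈ 5.7446, d(C) ≈ 24.3516, d(D) ≈ 15.6525, d(E) ≈ 28.3725. Nearest: B = (-10, 4, 4) with distance 5.7446.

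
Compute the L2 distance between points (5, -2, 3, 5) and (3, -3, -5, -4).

(Σ|x_i - y_i|^2)^(1/2) = (|5 - 3|^2 + |-2 - (-3)|^2 + |3 - (-5)|^2 + |5 - (-4)|^2)^(1/2)
= (2^2 + 1^2 + 8^2 + 9^2)^(1/2) = (4 + 1 + 64 + 81)^(1/2) = (150)^(1/2) ≈ 12.2474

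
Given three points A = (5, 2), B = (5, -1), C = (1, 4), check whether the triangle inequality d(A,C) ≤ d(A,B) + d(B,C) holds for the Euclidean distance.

d(A,B) = √(0² + 3²) = √9 = 3, d(B,C) = √(4² + 5²) = √41 ≈ 6.4031, d(A,C) = √(4² + 2²) = √20 ≈ 4.4721.
d(A,C) ≈ 4.4721 ≤ 3 + 6.4031 = 9.4031. Triangle inequality is satisfied.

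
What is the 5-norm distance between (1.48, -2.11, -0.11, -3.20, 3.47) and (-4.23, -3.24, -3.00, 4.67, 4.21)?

(Σ|x_i - y_i|^5)^(1/5) = (|1.48 - (-4.23)|^5 + |-2.11 - (-3.24)|^5 + |-0.11 - (-3)|^5 + |-3.2 - 4.67|^5 + |3.47 - 4.21|^5)^(1/5)
= (5.71^5 + 1.13^5 + 2.89^5 + 7.87^5 + 0.74^5)^(1/5) ≈ (6069.8861 + 1.8424 + 201.5994 + 30190.7333 + 0.2219)^(1/5) = (36464.2831)^(1/5) ≈ 8.1729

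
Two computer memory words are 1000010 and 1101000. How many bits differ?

Differing positions: 2, 4, 6. Hamming distance = 3.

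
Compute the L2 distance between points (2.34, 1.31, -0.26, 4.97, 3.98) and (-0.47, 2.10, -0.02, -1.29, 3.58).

(Σ|x_i - y_i|^2)^(1/2) = (|2.34 - (-0.47)|^2 + |1.31 - 2.1|^2 + |-0.26 - (-0.02)|^2 + |4.97 - (-1.29)|^2 + |3.98 - 3.58|^2)^(1/2)
= (2.81^2 + 0.79^2 + 0.24^2 + 6.26^2 + 0.4^2)^(1/2) = (7.8961 + 0.6241 + 0.0576 + 39.1876 + 0.16)^(1/2) = (47.9254)^(1/2) ≈ 6.9228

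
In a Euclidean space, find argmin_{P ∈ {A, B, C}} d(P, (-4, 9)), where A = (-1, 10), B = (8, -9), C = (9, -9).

Distances: d(A) ≈ 3.1623, d(B) ≈ 21.6333, d(C) ≈ 22.2036. Nearest: A = (-1, 10) with distance 3.1623.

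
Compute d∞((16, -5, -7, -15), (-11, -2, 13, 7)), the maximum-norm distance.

max(|x_i - y_i|) = max(|16 - (-11)|, |-5 - (-2)|, |-7 - 13|, |-15 - 7|) = max(27, 3, 20, 22) = 27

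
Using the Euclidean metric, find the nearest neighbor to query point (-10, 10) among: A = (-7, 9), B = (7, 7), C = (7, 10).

Distances: d(A) ≈ 3.1623, d(B) ≈ 17.2627, d(C) = 17. Nearest: A = (-7, 9) with distance 3.1623.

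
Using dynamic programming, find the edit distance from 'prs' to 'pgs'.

Let D[i][j] be the edit distance between the first i characters of 'prs' and the first j characters of 'pgs', with D[i][0] = i, D[0][j] = j, and D[i][j] = D[i-1][j-1] if the characters match, else 1 + min(D[i-1][j], D[i][j-1], D[i-1][j-1]). Filling the table (rows: prefixes of 'prs', columns: prefixes of 'pgs'):
     ε  p  g  s
  ε  0  1  2  3
  p  1  0  1  2
  r  2  1  1  2
  s  3  2  2  1
The bottom-right entry gives D[3][3] = 1, so no sequence of fewer than 1 edit works. Backtracking through the table gives one optimal edit sequence (1 edit):
  prs → pgs (sub r→g @2)
Edit distance = 1.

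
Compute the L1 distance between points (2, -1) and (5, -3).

Σ|x_i - y_i| = |2 - 5| + |-1 - (-3)| = 3 + 2 = 5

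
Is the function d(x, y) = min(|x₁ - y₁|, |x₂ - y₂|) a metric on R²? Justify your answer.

No. d fails identity of indiscernibles: take x = (-3, 0) and y = (-3, 8). Then d(x,y) = min(|-3 - (-3)|, |0 - 8|) = min(0, 8) = 0, yet x ≠ y.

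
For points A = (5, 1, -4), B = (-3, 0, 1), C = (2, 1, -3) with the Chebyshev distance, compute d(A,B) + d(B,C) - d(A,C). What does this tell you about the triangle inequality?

d(A,B) = max(8, 1, 5) = 8, d(B,C) = max(5, 1, 4) = 5, d(A,C) = max(3, 0, 1) = 3.
d(A,B) + d(B,C) - d(A,C) = 8 + 5 - 3 = 13 - 3 = 10. This is ≥ 0, so the triangle inequality holds for these points.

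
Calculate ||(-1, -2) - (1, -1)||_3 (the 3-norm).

(Σ|x_i - y_i|^3)^(1/3) = (|-1 - 1|^3 + |-2 - (-1)|^3)^(1/3)
= (2^3 + 1^3)^(1/3) = (8 + 1)^(1/3) = (9)^(1/3) ≈ 2.0801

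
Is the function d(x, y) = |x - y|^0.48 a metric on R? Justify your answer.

Yes. With 0 < p = 0.48 ≤ 1, d(x,y) = |x-y|^0.48 is a metric on R. Non-negativity and symmetry are immediate; |x-y|^0.48 = 0 ⟺ |x-y| = 0 ⟺ x = y. For the triangle inequality, the function t ↦ t^0.48 is subadditive on [0,∞) when p ≤ 1, so |x-z|^0.48 ≤ (|x-y| + |y-z|)^0.48 ≤ |x-y|^0.48 + |y-z|^0.48.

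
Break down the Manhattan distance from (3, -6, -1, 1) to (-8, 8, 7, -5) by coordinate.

Σ|x_i - y_i| = |3 - (-8)| + |-6 - 8| + |-1 - 7| + |1 - (-5)| = 11 + 14 + 8 + 6 = 39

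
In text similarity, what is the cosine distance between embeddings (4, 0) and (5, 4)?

With u = (4, 0), v = (5, 4):
u·v = 4·5 + 0·4 = 20 + 0 = 20.
|u| = √(4² + 0²) = √16, |v| = √(5² + 4²) = √41, so |u||v| = √(16·41) = √656.
cos θ = (u·v)/(|u||v|) = 20/√656 ≈ 0.7809
Cosine distance = 1 - cos θ ≈ 1 - 0.7809 = 0.2191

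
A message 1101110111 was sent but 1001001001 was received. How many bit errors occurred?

Differing positions: 2, 5, 6, 7, 8, 9. Hamming distance = 6.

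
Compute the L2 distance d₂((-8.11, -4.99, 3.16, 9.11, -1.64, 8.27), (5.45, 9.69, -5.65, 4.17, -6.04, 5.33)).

√(Σ(x_i - y_i)²) = √((-8.11 - 5.45)² + (-4.99 - 9.69)² + (3.16 - (-5.65))² + (9.11 - 4.17)² + (-1.64 - (-6.04))² + (8.27 - 5.33)²)
= √((-13.56)² + (-14.68)² + 8.81² + 4.94² + 4.4² + 2.94²) = √(183.8736 + 215.5024 + 77.6161 + 24.4036 + 19.36 + 8.6436) = √529.3993 ≈ 23.0087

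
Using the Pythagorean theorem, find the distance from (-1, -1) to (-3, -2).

√(Σ(x_i - y_i)²) = √((-1 - (-3))² + (-1 - (-2))²)
= √(2² + 1²) = √(4 + 1) = √5 ≈ 2.2361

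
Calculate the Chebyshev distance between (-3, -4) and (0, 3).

max(|x_i - y_i|) = max(|-3 - 0|, |-4 - 3|) = max(3, 7) = 7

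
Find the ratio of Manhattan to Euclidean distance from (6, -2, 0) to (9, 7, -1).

L1 = |6 - 9| + |-2 - 7| + |0 - (-1)| = 3 + 9 + 1 = 13
L2 = √(3² + 9² + 1²) = √91 ≈ 9.5394
L1 ≥ L2 always (equality iff movement is along one axis); L1 > L2 here.
Ratio L1/L2 = 13/√91 ≈ 1.3628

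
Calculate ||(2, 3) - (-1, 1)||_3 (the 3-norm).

(Σ|x_i - y_i|^3)^(1/3) = (|2 - (-1)|^3 + |3 - 1|^3)^(1/3)
= (3^3 + 2^3)^(1/3) = (27 + 8)^(1/3) = (35)^(1/3) ≈ 3.2711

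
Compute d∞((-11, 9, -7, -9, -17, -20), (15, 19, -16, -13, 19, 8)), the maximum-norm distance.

max(|x_i - y_i|) = max(|-11 - 15|, |9 - 19|, |-7 - (-16)|, |-9 - (-13)|, |-17 - 19|, |-20 - 8|) = max(26, 10, 9, 4, 36, 28) = 36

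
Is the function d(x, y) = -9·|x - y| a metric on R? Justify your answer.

No. With c = -9 < 0, d fails non-negativity: d(2, 3) = -9·|2 - 3| = -9·1 = -9 < 0.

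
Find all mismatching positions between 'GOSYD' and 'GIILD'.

Differing positions: 2, 3, 4. Hamming distance = 3.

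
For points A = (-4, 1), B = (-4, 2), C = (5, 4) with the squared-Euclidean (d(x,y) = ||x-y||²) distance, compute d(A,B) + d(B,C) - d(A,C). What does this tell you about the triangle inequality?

d(A,B) = 0² + 1² = 1, d(B,C) = 9² + 2² = 85, d(A,C) = 9² + 3² = 90.
d(A,B) + d(B,C) - d(A,C) = 1 + 85 - 90 = 86 - 90 = -4. This is < 0, so the triangle inequality FAILS for these points (squared-Euclidean is not a metric).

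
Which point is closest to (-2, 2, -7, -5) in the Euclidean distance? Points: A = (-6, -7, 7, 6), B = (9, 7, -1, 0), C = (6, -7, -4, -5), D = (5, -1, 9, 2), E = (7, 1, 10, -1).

Distances: d(A) ≈ 20.347, d(B) ≈ 14.3875, d(C) ≈ 12.4097, d(D) ≈ 19.0526, d(E) ≈ 19.6723. Nearest: C = (6, -7, -4, -5) with distance 12.4097.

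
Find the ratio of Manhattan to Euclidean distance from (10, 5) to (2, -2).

L1 = |10 - 2| + |5 - (-2)| = 8 + 7 = 15
L2 = √(8² + 7²) = √113 ≈ 10.6301
L1 ≥ L2 always (equality iff movement is along one axis); L1 > L2 here.
Ratio L1/L2 = 15/√113 ≈ 1.4111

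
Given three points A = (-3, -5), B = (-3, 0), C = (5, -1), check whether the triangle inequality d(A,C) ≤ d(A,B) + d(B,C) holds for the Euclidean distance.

d(A,B) = √(0² + 5²) = √25 = 5, d(B,C) = √(8² + 1²) = √65 ≈ 8.0623, d(A,C) = √(8² + 4²) = √80 ≈ 8.9443.
d(A,C) ≈ 8.9443 ≤ 5 + 8.0623 = 13.0623. Triangle inequality is satisfied.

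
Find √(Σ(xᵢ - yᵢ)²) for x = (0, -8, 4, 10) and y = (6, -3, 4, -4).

√(Σ(x_i - y_i)²) = √((0 - 6)² + (-8 - (-3))² + (4 - 4)² + (10 - (-4))²)
= √((-6)² + (-5)² + 0² + 14²) = √(36 + 25 + 0 + 196) = √257 ≈ 16.0312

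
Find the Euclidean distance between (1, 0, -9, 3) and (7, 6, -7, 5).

√(Σ(x_i - y_i)²) = √((1 - 7)² + (0 - 6)² + (-9 - (-7))² + (3 - 5)²)
= √((-6)² + (-6)² + (-2)² + (-2)²) = √(36 + 36 + 4 + 4) = √80 ≈ 8.9443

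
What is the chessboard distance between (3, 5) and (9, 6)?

max(|x_i - y_i|) = max(|3 - 9|, |5 - 6|) = max(6, 1) = 6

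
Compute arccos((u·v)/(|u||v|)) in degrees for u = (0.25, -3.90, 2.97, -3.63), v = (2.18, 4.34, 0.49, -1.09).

With u = (0.25, -3.90, 2.97, -3.63), v = (2.18, 4.34, 0.49, -1.09):
u·v = 0.25·2.18 + (-3.9)·4.34 + 2.97·0.49 + (-3.63)·(-1.09) = 0.545 + (-16.926) + 1.4553 + 3.9567 = -10.969.
|u| = √(0.25² + (-3.9)² + 2.97² + (-3.63)²) = √(0.0625 + 15.21 + 8.8209 + 13.1769) = √37.2703, |v| = √(2.18² + 4.34² + 0.49² + (-1.09)²) = √(4.7524 + 18.8356 + 0.2401 + 1.1881) = √25.0162.
cos θ = (u·v)/(|u||v|) = -10.969/(√37.2703·√25.0162) ≈ -0.359232
θ = arccos(-0.359232) ≈ 111.05°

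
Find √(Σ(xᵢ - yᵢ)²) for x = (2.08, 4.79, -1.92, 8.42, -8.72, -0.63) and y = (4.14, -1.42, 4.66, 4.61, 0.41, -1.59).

√(Σ(x_i - y_i)²) = √((2.08 - 4.14)² + (4.79 - (-1.42))² + (-1.92 - 4.66)² + (8.42 - 4.61)² + (-8.72 - 0.41)² + (-0.63 - (-1.59))²)
= √((-2.06)² + 6.21² + (-6.58)² + 3.81² + (-9.13)² + 0.96²) = √(4.2436 + 38.5641 + 43.2964 + 14.5161 + 83.3569 + 0.9216) = √184.8987 ≈ 13.5977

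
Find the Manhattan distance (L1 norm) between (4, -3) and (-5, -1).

Σ|x_i - y_i| = |4 - (-5)| + |-3 - (-1)| = 9 + 2 = 11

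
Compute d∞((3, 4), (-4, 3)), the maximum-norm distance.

max(|x_i - y_i|) = max(|3 - (-4)|, |4 - 3|) = max(7, 1) = 7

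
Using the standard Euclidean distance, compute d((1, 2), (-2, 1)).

(Σ|x_i - y_i|^2)^(1/2) = (|1 - (-2)|^2 + |2 - 1|^2)^(1/2)
= (3^2 + 1^2)^(1/2) = (9 + 1)^(1/2) = (10)^(1/2) ≈ 3.1623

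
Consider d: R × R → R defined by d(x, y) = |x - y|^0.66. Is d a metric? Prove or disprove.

Yes. With 0 < p = 0.66 ≤ 1, d(x,y) = |x-y|^0.66 is a metric on R. Non-negativity and symmetry are immediate; |x-y|^0.66 = 0 ⟺ |x-y| = 0 ⟺ x = y. For the triangle inequality, the function t ↦ t^0.66 is subadditive on [0,∞) when p ≤ 1, so |x-z|^0.66 ≤ (|x-y| + |y-z|)^0.66 ≤ |x-y|^0.66 + |y-z|^0.66.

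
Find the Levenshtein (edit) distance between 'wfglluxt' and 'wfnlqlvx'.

Let D[i][j] be the edit distance between the first i characters of 'wfglluxt' and the first j characters of 'wfnlqlvx', with D[i][0] = i, D[0][j] = j, and D[i][j] = D[i-1][j-1] if the characters match, else 1 + min(D[i-1][j], D[i][j-1], D[i-1][j-1]). Filling the table (rows: prefixes of 'wfglluxt', columns: prefixes of 'wfnlqlvx'):
     ε  w  f  n  l  q  l  v  x
  ε  0  1  2  3  4  5  6  7  8
  w  1  0  1  2  3  4  5  6  7
  f  2  1  0  1  2  3  4  5  6
  g  3  2  1  1  2  3  4  5  6
  l  4  3  2  2  1  2  3  4  5
  l  5  4  3  3  2  2  2  3  4
  u  6  5  4  4  3  3  3  3  4
  x  7  6  5  5  4  4  4  4  3
  t  8  7  6  6  5  5  5  5  4
The bottom-right entry gives D[8][8] = 4, so no sequence of fewer than 4 edits works. Backtracking through the table gives one optimal edit sequence (4 edits):
  wfglluxt → wfnlluxt (sub g→n @3)
  wfnlluxt → wfnlqluxt (ins q @5)
  wfnlqluxt → wfnlqlvxt (sub u→v @7)
  wfnlqlvxt → wfnlqlvx (del t @9)
Edit distance = 4.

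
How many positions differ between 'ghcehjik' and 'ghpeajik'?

Differing positions: 3, 5. Hamming distance = 2.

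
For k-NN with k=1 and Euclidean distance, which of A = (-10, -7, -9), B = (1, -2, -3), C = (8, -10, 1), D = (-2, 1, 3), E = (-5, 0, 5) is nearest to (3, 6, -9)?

Distances: d(A) ≈ 18.3848, d(B) ≈ 10.198, d(C) ≈ 19.5192, d(D) ≈ 13.9284, d(E) ≈ 17.2047. Nearest: B = (1, -2, -3) with distance 10.198.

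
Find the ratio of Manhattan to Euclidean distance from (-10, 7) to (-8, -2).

L1 = |-10 - (-8)| + |7 - (-2)| = 2 + 9 = 11
L2 = √(2² + 9²) = √85 ≈ 9.2195
L1 ≥ L2 always (equality iff movement is along one axis); L1 > L2 here.
Ratio L1/L2 = 11/√85 ≈ 1.1931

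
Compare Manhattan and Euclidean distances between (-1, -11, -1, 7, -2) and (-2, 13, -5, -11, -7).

L1 = |-1 - (-2)| + |-11 - 13| + |-1 - (-5)| + |7 - (-11)| + |-2 - (-7)| = 1 + 24 + 4 + 18 + 5 = 52
L2 = √(1² + 24² + 4² + 18² + 5²) = √942 ≈ 30.692
L1 ≥ L2 always (equality iff movement is along one axis); L1 > L2 here.
Ratio L1/L2 = 52/√942 ≈ 1.6943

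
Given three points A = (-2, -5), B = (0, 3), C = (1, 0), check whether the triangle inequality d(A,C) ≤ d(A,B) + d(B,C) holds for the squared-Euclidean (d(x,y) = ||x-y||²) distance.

d(A,B) = 2² + 8² = 68, d(B,C) = 1² + 3² = 10, d(A,C) = 3² + 5² = 34.
d(A,C) = 34 ≤ 68 + 10 = 78. Triangle inequality is satisfied.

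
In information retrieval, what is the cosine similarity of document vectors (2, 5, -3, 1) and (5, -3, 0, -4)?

With u = (2, 5, -3, 1), v = (5, -3, 0, -4):
u·v = 2·5 + 5·(-3) + (-3)·0 + 1·(-4) = 10 + (-15) + 0 + (-4) = -9.
|u| = √(2² + 5² + (-3)² + 1²) = √39, |v| = √(5² + (-3)² + 0² + (-4)²) = √50, so |u||v| = √(39·50) = √1950.
cos θ = (u·v)/(|u||v|) = -9/√1950 ≈ -0.2038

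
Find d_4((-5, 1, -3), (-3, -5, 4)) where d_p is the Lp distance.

(Σ|x_i - y_i|^4)^(1/4) = (|-5 - (-3)|^4 + |1 - (-5)|^4 + |-3 - 4|^4)^(1/4)
= (2^4 + 6^4 + 7^4)^(1/4) = (16 + 1296 + 2401)^(1/4) = (3713)^(1/4) ≈ 7.806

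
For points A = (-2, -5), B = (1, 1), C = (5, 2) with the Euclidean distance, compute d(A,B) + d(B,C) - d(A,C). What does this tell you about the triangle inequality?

d(A,B) = √(3² + 6²) = √45 ≈ 6.7082, d(B,C) = √(4² + 1²) = √17 ≈ 4.1231, d(A,C) = √(7² + 7²) = √98 ≈ 9.8995.
d(A,B) + d(B,C) - d(A,C) = 6.7082 + 4.1231 - 9.8995 = 10.8313 - 9.8995 = 0.9318 (to 4 decimal places). This is ≥ 0, so the triangle inequality holds for these points.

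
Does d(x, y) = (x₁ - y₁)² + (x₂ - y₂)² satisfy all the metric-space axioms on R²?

No. The squared Euclidean distance fails the triangle inequality. Counterexample: x = (0, 0), y = (5, 2), z = (10, 4). d(x,z) = 10² + 4² = 116, but d(x,y) + d(y,z) = (5² + 2²) + (5² + 2²) = 29 + 29 = 58. Since 116 > 58, the triangle inequality is violated. (Note: √d, the ordinary Euclidean distance, IS a metric.)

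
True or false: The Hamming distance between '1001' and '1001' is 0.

Differing positions: none. Hamming distance = 0, so the claim is true.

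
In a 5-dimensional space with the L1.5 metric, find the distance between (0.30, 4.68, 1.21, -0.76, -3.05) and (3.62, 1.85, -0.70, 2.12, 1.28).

(Σ|x_i - y_i|^1.5)^(1/1.5) = (|0.3 - 3.62|^1.5 + |4.68 - 1.85|^1.5 + |1.21 - (-0.7)|^1.5 + |-0.76 - 2.12|^1.5 + |-3.05 - 1.28|^1.5)^(1/1.5)
= (3.32^1.5 + 2.83^1.5 + 1.91^1.5 + 2.88^1.5 + 4.33^1.5)^(1/1.5) ≈ (6.0493 + 4.7608 + 2.6397 + 4.8875 + 9.0101)^(1/1.5) = (27.3474)^(1/1.5) ≈ 9.077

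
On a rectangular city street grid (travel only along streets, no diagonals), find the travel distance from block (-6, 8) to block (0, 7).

Σ|x_i - y_i| = |-6 - 0| + |8 - 7| = 6 + 1 = 7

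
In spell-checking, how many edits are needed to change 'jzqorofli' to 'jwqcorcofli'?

Let D[i][j] be the edit distance between the first i characters of 'jzqorofli' and the first j characters of 'jwqcorcofli', with D[i][0] = i, D[0][j] = j, and D[i][j] = D[i-1][j-1] if the characters match, else 1 + min(D[i-1][j], D[i][j-1], D[i-1][j-1]). Filling the table (rows: prefixes of 'jzqorofli', columns: prefixes of 'jwqcorcofli'):
     ε  j  w  q  c  o  r  c  o  f  l  i
  ε  0  1  2  3  4  5  6  7  8  9 10 11
  j  1  0  1  2  3  4  5  6  7  8  9 10
  z  2  1  1  2  3  4  5  6  7  8  9 10
  q  3  2  2  1  2  3  4  5  6  7  8  9
  o  4  3  3  2  2  2  3  4  5  6  7  8
  r  5  4  4  3  3  3  2  3  4  5  6  7
  o  6  5  5  4  4  3  3  3  3  4  5  6
  f  7  6  6  5  5  4  4  4  4  3  4  5
  l  8  7  7  6  6  5  5  5  5  4  3  4
  i  9  8  8  7  7  6  6  6  6  5  4  3
The bottom-right entry gives D[9][11] = 3, so no sequence of fewer than 3 edits works. Backtracking through the table gives one optimal edit sequence (3 edits):
  jzqorofli → jwqorofli (sub z→w @2)
  jwqorofli → jwqcorofli (ins c @4)
  jwqcorofli → jwqcorcofli (ins c @7)
Edit distance = 3.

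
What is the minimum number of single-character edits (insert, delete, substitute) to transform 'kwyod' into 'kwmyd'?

Let D[i][j] be the edit distance between the first i characters of 'kwyod' and the first j characters of 'kwmyd', with D[i][0] = i, D[0][j] = j, and D[i][j] = D[i-1][j-1] if the characters match, else 1 + min(D[i-1][j], D[i][j-1], D[i-1][j-1]). Filling the table (rows: prefixes of 'kwyod', columns: prefixes of 'kwmyd'):
     ε  k  w  m  y  d
  ε  0  1  2  3  4  5
  k  1  0  1  2  3  4
  w  2  1  0  1  2  3
  y  3  2  1  1  1  2
  o  4  3  2  2  2  2
  d  5  4  3  3  3  2
The bottom-right entry gives D[5][5] = 2, so no sequence of fewer than 2 edits works. Backtracking through the table gives one optimal edit sequence (2 edits):
  kwyod → kwmod (sub y→m @3)
  kwmod → kwmyd (sub o→y @4)
Edit distance = 2.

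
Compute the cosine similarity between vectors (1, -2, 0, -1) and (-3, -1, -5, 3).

With u = (1, -2, 0, -1), v = (-3, -1, -5, 3):
u·v = 1·(-3) + (-2)·(-1) + 0·(-5) + (-1)·3 = (-3) + 2 + 0 + (-3) = -4.
|u| = √(1² + (-2)² + 0² + (-1)²) = √6, |v| = √((-3)² + (-1)² + (-5)² + 3²) = √44, so |u||v| = √(6·44) = √264.
cos θ = (u·v)/(|u||v|) = -4/√264 ≈ -0.2462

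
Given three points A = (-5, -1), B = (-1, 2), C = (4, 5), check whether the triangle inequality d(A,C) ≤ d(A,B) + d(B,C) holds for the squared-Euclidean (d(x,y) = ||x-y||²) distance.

d(A,B) = 4² + 3² = 25, d(B,C) = 5² + 3² = 34, d(A,C) = 9² + 6² = 117.
d(A,C) = 117 > 25 + 34 = 59. Triangle inequality is VIOLATED. (Squared-Euclidean is not a metric — this is a counterexample.)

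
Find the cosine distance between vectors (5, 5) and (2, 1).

With u = (5, 5), v = (2, 1):
u·v = 5·2 + 5·1 = 10 + 5 = 15.
|u| = √(5² + 5²) = √50, |v| = √(2² + 1²) = √5, so |u||v| = √(50·5) = √250.
cos θ = (u·v)/(|u||v|) = 15/√250 ≈ 0.9487
Cosine distance = 1 - cos θ ≈ 1 - 0.9487 = 0.0513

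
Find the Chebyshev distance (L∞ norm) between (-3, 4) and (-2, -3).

max(|x_i - y_i|) = max(|-3 - (-2)|, |4 - (-3)|) = max(1, 7) = 7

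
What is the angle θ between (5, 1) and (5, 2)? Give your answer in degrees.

With u = (5, 1), v = (5, 2):
u·v = 5·5 + 1·2 = 25 + 2 = 27.
|u| = √(5² + 1²) = √26, |v| = √(5² + 2²) = √29, so |u||v| = √(26·29) = √754.
cos θ = (u·v)/(|u||v|) = 27/√754 ≈ 0.983282
θ = arccos(0.983282) ≈ 10.49°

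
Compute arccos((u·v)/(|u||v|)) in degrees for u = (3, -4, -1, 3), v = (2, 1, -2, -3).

With u = (3, -4, -1, 3), v = (2, 1, -2, -3):
u·v = 3·2 + (-4)·1 + (-1)·(-2) + 3·(-3) = 6 + (-4) + 2 + (-9) = -5.
|u| = √(3² + (-4)² + (-1)² + 3²) = √35, |v| = √(2² + 1² + (-2)² + (-3)²) = √18, so |u||v| = √(35·18) = √630.
cos θ = (u·v)/(|u||v|) = -5/√630 ≈ -0.199205
θ = arccos(-0.199205) ≈ 101.49°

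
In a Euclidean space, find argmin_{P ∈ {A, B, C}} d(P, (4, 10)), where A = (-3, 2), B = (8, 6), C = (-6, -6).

Distances: d(A) ≈ 10.6301, d(B) ≈ 5.6569, d(C) ≈ 18.868. Nearest: B = (8, 6) with distance 5.6569.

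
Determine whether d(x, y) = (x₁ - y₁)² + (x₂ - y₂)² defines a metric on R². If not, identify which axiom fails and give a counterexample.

No. The squared Euclidean distance fails the triangle inequality. Counterexample: x = (0, 0), y = (2, 5), z = (4, 10). d(x,z) = 4² + 10² = 116, but d(x,y) + d(y,z) = (2² + 5²) + (2² + 5²) = 29 + 29 = 58. Since 116 > 58, the triangle inequality is violated. (Note: √d, the ordinary Euclidean distance, IS a metric.)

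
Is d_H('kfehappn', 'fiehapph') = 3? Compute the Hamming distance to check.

Differing positions: 1, 2, 8. Hamming distance = 3, so the claim is true.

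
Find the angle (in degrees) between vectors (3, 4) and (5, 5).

With u = (3, 4), v = (5, 5):
u·v = 3·5 + 4·5 = 15 + 20 = 35.
|u| = √(3² + 4²) = √25, |v| = √(5² + 5²) = √50, so |u||v| = √(25·50) = √1250.
cos θ = (u·v)/(|u||v|) = 35/√1250 ≈ 0.989949
θ = arccos(0.989949) ≈ 8.13°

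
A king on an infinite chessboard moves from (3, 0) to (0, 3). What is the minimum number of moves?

max(|x_i - y_i|) = max(|3 - 0|, |0 - 3|) = max(3, 3) = 3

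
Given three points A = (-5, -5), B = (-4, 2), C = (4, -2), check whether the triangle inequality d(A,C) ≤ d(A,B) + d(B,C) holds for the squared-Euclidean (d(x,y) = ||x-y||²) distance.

d(A,B) = 1² + 7² = 50, d(B,C) = 8² + 4² = 80, d(A,C) = 9² + 3² = 90.
d(A,C) = 90 ≤ 50 + 80 = 130. Triangle inequality is satisfied.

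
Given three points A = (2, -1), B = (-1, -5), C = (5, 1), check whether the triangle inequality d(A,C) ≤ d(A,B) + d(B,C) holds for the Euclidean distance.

d(A,B) = √(3² + 4²) = √25 = 5, d(B,C) = √(6² + 6²) = √72 ≈ 8.4853, d(A,C) = √(3² + 2²) = √13 ≈ 3.6056.
d(A,C) ≈ 3.6056 ≤ 5 + 8.4853 = 13.4853. Triangle inequality is satisfied.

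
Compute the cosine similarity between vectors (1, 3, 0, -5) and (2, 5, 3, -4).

With u = (1, 3, 0, -5), v = (2, 5, 3, -4):
u·v = 1·2 + 3·5 + 0·3 + (-5)·(-4) = 2 + 15 + 0 + 20 = 37.
|u| = √(1² + 3² + 0² + (-5)²) = √35, |v| = √(2² + 5² + 3² + (-4)²) = √54, so |u||v| = √(35·54) = √1890.
cos θ = (u·v)/(|u||v|) = 37/√1890 ≈ 0.8511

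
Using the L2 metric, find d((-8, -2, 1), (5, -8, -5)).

√(Σ(x_i - y_i)²) = √((-8 - 5)² + (-2 - (-8))² + (1 - (-5))²)
= √((-13)² + 6² + 6²) = √(169 + 36 + 36) = √241 ≈ 15.5242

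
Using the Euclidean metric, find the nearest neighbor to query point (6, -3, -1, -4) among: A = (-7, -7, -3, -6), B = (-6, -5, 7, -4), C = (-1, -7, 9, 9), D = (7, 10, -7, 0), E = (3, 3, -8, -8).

Distances: d(A) ≈ 13.8924, d(B) ≈ 14.5602, d(C) ≈ 18.2757, d(D) ≈ 14.8997, d(E) ≈ 10.4881. Nearest: E = (3, 3, -8, -8) with distance 10.4881.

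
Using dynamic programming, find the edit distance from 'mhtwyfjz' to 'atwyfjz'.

Let D[i][j] be the edit distance between the first i characters of 'mhtwyfjz' and the first j characters of 'atwyfjz', with D[i][0] = i, D[0][j] = j, and D[i][j] = D[i-1][j-1] if the characters match, else 1 + min(D[i-1][j], D[i][j-1], D[i-1][j-1]). Filling the table (rows: prefixes of 'mhtwyfjz', columns: prefixes of 'atwyfjz'):
     ε  a  t  w  y  f  j  z
  ε  0  1  2  3  4  5  6  7
  m  1  1  2  3  4  5  6  7
  h  2  2  2  3  4  5  6  7
  t  3  3  2  3  4  5  6  7
  w  4  4  3  2  3  4  5  6
  y  5  5  4  3  2  3  4  5
  f  6  6  5  4  3  2  3  4
  j  7  7  6  5  4  3  2  3
  z  8  8  7  6  5  4  3  2
The bottom-right entry gives D[8][7] = 2, so no sequence of fewer than 2 edits works. Backtracking through the table gives one optimal edit sequence (2 edits):
  mhtwyfjz → htwyfjz (del m @1)
  htwyfjz → atwyfjz (sub h→a @1)
Edit distance = 2.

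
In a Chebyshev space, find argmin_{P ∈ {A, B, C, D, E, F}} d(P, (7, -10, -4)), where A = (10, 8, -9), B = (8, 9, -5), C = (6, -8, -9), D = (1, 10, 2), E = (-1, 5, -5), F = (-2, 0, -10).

Distances: d(A) = 18, d(B) = 19, d(C) = 5, d(D) = 20, d(E) = 15, d(F) = 10. Nearest: C = (6, -8, -9) with distance 5.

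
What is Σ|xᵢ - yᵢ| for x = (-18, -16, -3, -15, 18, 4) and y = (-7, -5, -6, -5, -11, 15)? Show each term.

Σ|x_i - y_i| = |-18 - (-7)| + |-16 - (-5)| + |-3 - (-6)| + |-15 - (-5)| + |18 - (-11)| + |4 - 15| = 11 + 11 + 3 + 10 + 29 + 11 = 75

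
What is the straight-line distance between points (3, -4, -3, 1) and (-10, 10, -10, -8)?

√(Σ(x_i - y_i)²) = √((3 - (-10))² + (-4 - 10)² + (-3 - (-10))² + (1 - (-8))²)
= √(13² + (-14)² + 7² + 9²) = √(169 + 196 + 49 + 81) = √495 ≈ 22.2486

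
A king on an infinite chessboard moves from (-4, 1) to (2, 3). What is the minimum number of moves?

max(|x_i - y_i|) = max(|-4 - 2|, |1 - 3|) = max(6, 2) = 6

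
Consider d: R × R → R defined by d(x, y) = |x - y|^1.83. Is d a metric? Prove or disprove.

No. d(x,y) = |x-y|^1.83 fails the triangle inequality since p = 1.83 > 1. Counterexample: x = -4, y = -2, z = 6. d(x,z) = |-4 - 6|^1.83 = 10^1.83 ≈ 67.6083, but d(x,y) + d(y,z) = 2^1.83 + 8^1.83 ≈ 3.5554 + 44.9422 = 48.4976. Since 67.6083 > 48.4976, the triangle inequality is violated.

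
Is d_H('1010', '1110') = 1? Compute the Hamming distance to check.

Differing positions: 2. Hamming distance = 1, so the claim is true.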